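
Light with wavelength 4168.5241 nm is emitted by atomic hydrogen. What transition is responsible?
n = 13 → n = 6

First, find the photon energy from the wavelength (hc = 1239.84 eV·nm):
E = hc/λ = 1239.84 eV·nm / 4168.5241 nm = 0.29742901 eV

The energy levels of hydrogen satisfy E_n = -13.6057 / n² eV, so an emission n_i → n_f releases
ΔE = 13.6057 × (1/n_f² − 1/n_i²) eV.

Setting ΔE equal to the photon energy:
1/n_f² − 1/n_i² = 0.29742901 / 13.6057 = 0.021860618

Since 1/n_i² must be positive, we need 1/n_f² > 0.021860618, i.e. n_f ≤ 6. For each allowed n_f, solve n_i = (1/n_f² − 0.021860618)^(−1/2) and check whether it is a whole number:
  n_f = 1: 1/n_i² = 1.000000000 − 0.021860618 = 0.978139382 → n_i = 1.011  (not an integer) ✗
  n_f = 2: 1/n_i² = 0.250000000 − 0.021860618 = 0.228139382 → n_i = 2.094  (not an integer) ✗
  n_f = 3: 1/n_i² = 0.111111111 − 0.021860618 = 0.089250493 → n_i = 3.347  (not an integer) ✗
  n_f = 4: 1/n_i² = 0.062500000 − 0.021860618 = 0.040639382 → n_i = 4.961  (not an integer) ✗
  n_f = 5: 1/n_i² = 0.040000000 − 0.021860618 = 0.018139382 → n_i = 7.425  (not an integer) ✗
  n_f = 6: 1/n_i² = 0.027777778 − 0.021860618 = 0.005917160 → n_i = 13.000  → integer, n_i = 13 ✓

Only n_f = 6 gives an integer upper level, n_i = 13.

The transition is from n = 13 to n = 6 (emission).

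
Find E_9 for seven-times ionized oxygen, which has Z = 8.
-10.750183 eV

For hydrogen-like ions, the energy levels scale with Z²:
E_n = -13.6057 Z² / n² eV

For O⁷⁺ (Z = 8) at n = 9:
E_9 = -13.6057 × 8² / 9²
E_9 = -13.6057 × 64 / 81
E_9 = -870.7648 / 81
E_9 = -10.750183 eV

The energy is 64 times more negative than hydrogen at the same n due to the stronger nuclear charge.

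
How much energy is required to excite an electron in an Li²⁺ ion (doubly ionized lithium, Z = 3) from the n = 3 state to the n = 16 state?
13.127 eV

The energy levels of a hydrogen-like atom are E_n = -13.6057 Z² eV / n².

Energy at n = 3: E_3 = -13.6057 × 3² / 3² = -13.605700 eV
Energy at n = 16: E_16 = -13.6057 × 3² / 16² = -0.478325 eV

The excitation energy is the difference:
ΔE = E_16 - E_3
ΔE = -0.478325 - (-13.605700)
ΔE = 13.127 eV

Since this is positive, energy must be absorbed (photon absorption).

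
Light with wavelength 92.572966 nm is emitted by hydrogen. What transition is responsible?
n = 8 → n = 1

First, find the photon energy from the wavelength (hc = 1239.84 eV·nm):
E = hc/λ = 1239.84 eV·nm / 92.572966 nm = 13.393111 eV

The energy levels of hydrogen satisfy E_n = -13.6057 / n² eV, so an emission n_i → n_f releases
ΔE = 13.6057 × (1/n_f² − 1/n_i²) eV.

Setting ΔE equal to the photon energy:
1/n_f² − 1/n_i² = 13.393111 / 13.6057 = 0.98437500

Since 1/n_i² must be positive, we need 1/n_f² > 0.98437500, i.e. n_f ≤ 1. For each allowed n_f, solve n_i = (1/n_f² − 0.98437500)^(−1/2) and check whether it is a whole number:
  n_f = 1: 1/n_i² = 1.00000000 − 0.98437500 = 0.01562500 → n_i = 8.000  → integer, n_i = 8 ✓

Only n_f = 1 gives an integer upper level, n_i = 8.

The transition is from n = 8 to n = 1 (emission).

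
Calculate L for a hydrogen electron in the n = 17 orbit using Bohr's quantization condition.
1.793e-33 J·s (or 17ℏ)

In the Bohr model, angular momentum is quantized:
L = nℏ

where ℏ = h/(2π) = 1.05457e-34 J·s

For n = 17:
L = 17 × 1.05457e-34 J·s
L = 1.793e-33 J·s

This can also be written as L = 17ℏ.
The angular momentum is an integer multiple of the reduced Planck constant.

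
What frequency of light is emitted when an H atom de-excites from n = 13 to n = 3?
3.46072e+14 Hz

First, find the transition energy:
E_13 = -13.6057 / 13² = -0.08050710 eV
E_3 = -13.6057 / 3² = -1.51174444 eV
|ΔE| = |E_3 - E_13| = 1.43123734 eV

Convert to Joules: E = 1.43123734 eV × (1.602177 × 10⁻¹⁹ J/eV) = 2.2930955e-19 J

Using E = hf:
f = E/h = 2.2930955e-19 J / (6.62607 × 10⁻³⁴ J·s)
f = 3.46072e+14 Hz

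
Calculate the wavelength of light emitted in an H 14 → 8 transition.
8659.7802 nm

First, find the transition energy using E_n = -13.6057 / n² eV:
E_14 = -13.6057 / 14² = -0.0694168367 eV
E_8 = -13.6057 / 8² = -0.2125890625 eV

Photon energy: |ΔE| = |E_8 - E_14| = 0.1431722258 eV

Convert to wavelength using E = hc/λ with hc = 1239.84 eV·nm:
λ = hc/E = 1239.84 eV·nm / 0.1431722258 eV
λ = 8659.7802 nm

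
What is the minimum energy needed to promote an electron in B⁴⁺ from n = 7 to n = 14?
5.206 eV

The energy levels of a hydrogen-like atom are E_n = -13.6057 Z² eV / n².

Energy at n = 7: E_7 = -13.6057 × 5² / 7² = -6.941684 eV
Energy at n = 14: E_14 = -13.6057 × 5² / 14² = -1.735421 eV

The excitation energy is the difference:
ΔE = E_14 - E_7
ΔE = -1.735421 - (-6.941684)
ΔE = 5.206 eV

Since this is positive, energy must be absorbed (photon absorption).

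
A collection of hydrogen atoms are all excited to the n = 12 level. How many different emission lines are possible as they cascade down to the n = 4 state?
36

The electron can occupy levels n = 4, 5, ..., 12 during de-excitation — that is m = 12 - 4 + 1 = 9 distinct levels.

The number of distinct spectral lines equals the number of ways to choose 2 of these m levels (each pair gives one possible emission transition):

Number of lines = m(m-1)/2 = 9×8/2 = 36

These correspond to all possible transitions between the 9 levels:
12 → 11, 12 → 10, 12 → 9, 12 → 8, 12 → 7, 12 → 6, 12 → 5, 12 → 4...

Each transition produces a photon with a unique energy (and thus wavelength). This count does not depend on Z.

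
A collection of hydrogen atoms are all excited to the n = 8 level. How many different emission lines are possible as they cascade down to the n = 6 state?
3

The electron can occupy levels n = 6, 7, ..., 8 during de-excitation — that is m = 8 - 6 + 1 = 3 distinct levels.

The number of distinct spectral lines equals the number of ways to choose 2 of these m levels (each pair gives one possible emission transition):

Number of lines = m(m-1)/2 = 3×2/2 = 3

These correspond to all possible transitions between the 3 levels:
8 → 7, 8 → 6, 7 → 6

Each transition produces a photon with a unique energy (and thus wavelength). This count does not depend on Z.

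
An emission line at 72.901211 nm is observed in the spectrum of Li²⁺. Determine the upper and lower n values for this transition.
n = 3 → n = 2

First, find the photon energy from the wavelength (hc = 1239.84 eV·nm):
E = hc/λ = 1239.84 eV·nm / 72.901211 nm = 17.007125 eV

The energy levels of Li²⁺ satisfy E_n = -13.6057 × 3² / n² eV, so an emission n_i → n_f releases
ΔE = 13.6057 × 3² × (1/n_f² − 1/n_i²) eV.

Setting ΔE equal to the photon energy:
1/n_f² − 1/n_i² = 17.007125 / (13.6057 × 3²) = 0.13888889

Since 1/n_i² must be positive, we need 1/n_f² > 0.13888889, i.e. n_f ≤ 2. For each allowed n_f, solve n_i = (1/n_f² − 0.13888889)^(−1/2) and check whether it is a whole number:
  n_f = 1: 1/n_i² = 1.00000000 − 0.13888889 = 0.86111111 → n_i = 1.078  (not an integer) ✗
  n_f = 2: 1/n_i² = 0.25000000 − 0.13888889 = 0.11111111 → n_i = 3.000  → integer, n_i = 3 ✓

Only n_f = 2 gives an integer upper level, n_i = 3.

The transition is from n = 3 to n = 2 (emission).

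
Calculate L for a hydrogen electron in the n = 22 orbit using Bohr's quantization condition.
2.32e-33 J·s (or 22ℏ)

In the Bohr model, angular momentum is quantized:
L = nℏ

where ℏ = h/(2π) = 1.0546e-34 J·s

For n = 22:
L = 22 × 1.0546e-34 J·s
L = 2.32e-33 J·s

This can also be written as L = 22ℏ.
The angular momentum is an integer multiple of the reduced Planck constant.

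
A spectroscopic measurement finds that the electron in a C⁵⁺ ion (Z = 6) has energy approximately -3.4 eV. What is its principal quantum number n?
n = 12

The exact energy levels follow E_n = -13.6057 Z² / n² eV with Z = 6.

The measured value (-3.4 eV) is reported to only 2 significant figures, so we must test candidate n values and see which one matches to that precision.

Candidate energies:
  n = 10:  E = -13.6057 × 6² / 10² = -4.89805 eV
  n = 11:  E = -13.6057 × 6² / 11² = -4.04798 eV
  n = 12:  E = -13.6057 × 6² / 12² = -3.40143 eV  ← matches
  n = 13:  E = -13.6057 × 6² / 13² = -2.89826 eV
  n = 14:  E = -13.6057 × 6² / 14² = -2.49901 eV

Checking against the measurement of -3.4 eV (2 sig figs), only n = 12 agrees:
E_12 = -3.40143 eV, which rounds to -3.4 eV ✓

Therefore n = 12.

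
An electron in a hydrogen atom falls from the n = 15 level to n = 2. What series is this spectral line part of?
Balmer series

The spectral series in hydrogen are named based on the final (lower) energy level:
- Lyman series: n_final = 1 (ultraviolet)
- Balmer series: n_final = 2 (visible/near-UV)
- Paschen series: n_final = 3 (infrared)
- Brackett series: n_final = 4 (infrared)
- Pfund series: n_final = 5 (far infrared)

Since this transition ends at n = 2, it belongs to the Balmer series.

For reference, this 15 → 2 line has photon energy
ΔE = 13.6057 eV × (1/2² - 1/15²) = 3.340955 eV,
corresponding to wavelength λ = hc/ΔE = 1239.84 eV·nm / 3.340955 eV = 371.10 nm in the visible/near-UV region.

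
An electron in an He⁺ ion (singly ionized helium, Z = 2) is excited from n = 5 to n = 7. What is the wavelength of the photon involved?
1162.8123 nm

First, find the transition energy using E_n = -13.6057 Z² / n² eV:
E_5 = -13.6057 × 2² / 5² = -2.176912000 eV
E_7 = -13.6057 × 2² / 7² = -1.110669388 eV

Photon energy: |ΔE| = |E_7 - E_5| = 1.066242612 eV

Convert to wavelength using E = hc/λ with hc = 1239.84 eV·nm:
λ = hc/E = 1239.84 eV·nm / 1.066242612 eV
λ = 1162.8123 nm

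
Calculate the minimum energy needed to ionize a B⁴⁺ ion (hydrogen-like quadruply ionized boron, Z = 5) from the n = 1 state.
340.14250 eV

The ionization energy is the energy needed to remove the electron completely (n → ∞).

For a hydrogen-like ion with Z = 5, E_n = -13.6057 Z² / n² eV.

At n = 1: E_1 = -13.6057 × 5² / 1² = -340.14250000 eV
At n = ∞: E_∞ = 0 eV

Ionization energy = E_∞ - E_1 = 0 - (-340.14250000) = 340.14250000 eV
Ionization energy ≈ 340.14250 eV

This is also called the binding energy of the electron in state n = 1.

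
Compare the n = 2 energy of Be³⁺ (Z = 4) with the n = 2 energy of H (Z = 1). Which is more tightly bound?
Be³⁺ at n = 2 (E = -54.423 eV)

Using E_n = -13.6057 Z² / n² eV:

Be³⁺ (Z = 4) at n = 2:
E = -13.6057 × 4² / 2² = -13.6057 × 16 / 4 = -54.422800 eV

H (Z = 1) at n = 2:
E = -13.6057 × 1² / 2² = -13.6057 × 1 / 4 = -3.401425 eV

Since -54.422800 eV < -3.401425 eV,
Be³⁺ at n = 2 is more tightly bound (requires more energy to ionize).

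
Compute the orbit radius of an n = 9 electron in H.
4.28634 nm (or 42.86335 Å)

The Bohr radius formula is:
r_n = n² a₀ / Z

where a₀ = 0.05291772 nm is the Bohr radius.

For H (Z = 1) at n = 9:
r_9 = 9² × 0.05291772 nm / 1
r_9 = 81 × 0.05291772 nm / 1
r_9 = 4.286335 nm / 1
r_9 = 4.28634 nm

The electron orbits at approximately 4.28634 nm from the nucleus.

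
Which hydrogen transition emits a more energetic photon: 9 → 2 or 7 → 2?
9 → 2

Calculate the energy for each transition:

Transition 9 → 2:
ΔE₁ = |E_2 - E_9| = |-13.6057/2² - (-13.6057/9²)|
ΔE₁ = |-3.40142500000 - (-0.16797160494)| = 3.23345340 eV

Transition 7 → 2:
ΔE₂ = |E_2 - E_7| = |-13.6057/2² - (-13.6057/7²)|
ΔE₂ = |-3.40142500000 - (-0.27766734694)| = 3.12375765 eV

Since 3.23345340 eV > 3.12375765 eV, the transition 9 → 2 emits the more energetic photon.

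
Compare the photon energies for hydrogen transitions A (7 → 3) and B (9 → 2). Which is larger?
9 → 2

Calculate the energy for each transition:

Transition 7 → 3:
ΔE₁ = |E_3 - E_7| = |-13.6057/3² - (-13.6057/7²)|
ΔE₁ = |-1.511744444444 - (-0.277667346939)| = 1.234077098 eV

Transition 9 → 2:
ΔE₂ = |E_2 - E_9| = |-13.6057/2² - (-13.6057/9²)|
ΔE₂ = |-3.401425000000 - (-0.167971604938)| = 3.233453395 eV

Since 3.233453395 eV > 1.234077098 eV, the transition 9 → 2 emits the more energetic photon.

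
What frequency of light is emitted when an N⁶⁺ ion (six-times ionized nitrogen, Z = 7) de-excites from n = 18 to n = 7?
2.7923e+15 Hz

First, find the transition energy:
E_18 = -13.6057 × 7² / 18² = -2.057652 eV
E_7 = -13.6057 × 7² / 7² = -13.605700 eV
|ΔE| = |E_7 - E_18| = 11.548048 eV

Convert to Joules: E = 11.548048 eV × (1.602177 × 10⁻¹⁹ J/eV) = 1.850202e-18 J

Using E = hf:
f = E/h = 1.850202e-18 J / (6.62607 × 10⁻³⁴ J·s)
f = 2.7923e+15 Hz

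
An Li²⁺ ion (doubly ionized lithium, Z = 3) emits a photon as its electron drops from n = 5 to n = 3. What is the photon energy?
8.70765 eV

The energy levels are E_n = -13.6057 Z² eV / n².

Energy at n = 5: E_5 = -13.6057 × 3² / 5² = -4.89805200 eV
Energy at n = 3: E_3 = -13.6057 × 3² / 3² = -13.60570000 eV

For emission (electron falling to lower state), the photon energy is:
E_photon = E_5 - E_3 = |-4.89805200 - (-13.60570000)|
E_photon = 8.70765 eV

This energy is carried away by the emitted photon.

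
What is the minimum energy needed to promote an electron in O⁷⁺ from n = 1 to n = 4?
816.34 eV

The energy levels of a hydrogen-like atom are E_n = -13.6057 Z² eV / n².

Energy at n = 1: E_1 = -13.6057 × 8² / 1² = -870.76480 eV
Energy at n = 4: E_4 = -13.6057 × 8² / 4² = -54.42280 eV

The excitation energy is the difference:
ΔE = E_4 - E_1
ΔE = -54.42280 - (-870.76480)
ΔE = 816.34 eV

Since this is positive, energy must be absorbed (photon absorption).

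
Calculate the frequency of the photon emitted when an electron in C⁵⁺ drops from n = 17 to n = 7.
2.0072e+15 Hz

First, find the transition energy:
E_17 = -13.6057 × 6² / 17² = -1.6948277 eV
E_7 = -13.6057 × 6² / 7² = -9.9960245 eV
|ΔE| = |E_7 - E_17| = 8.3011968 eV

Convert to Joules: E = 8.3011968 eV × (1.602177 × 10⁻¹⁹ J/eV) = 1.329999e-18 J

Using E = hf:
f = E/h = 1.329999e-18 J / (6.62607 × 10⁻³⁴ J·s)
f = 2.0072e+15 Hz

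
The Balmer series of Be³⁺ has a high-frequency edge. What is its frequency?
1.31594e+16 Hz

The series limit corresponds to the transition from n = ∞ to n = 2.
This is the highest energy (shortest wavelength) transition in the Balmer series.

E_∞ = 0 eV
E_2 = -13.6057 × 4² / 2² = -54.4228000 eV

Energy at series limit:
ΔE = E_∞ - E_2 = 0 - (-54.4228000) = 54.4228000 eV
E = 54.4228000 eV × (1.602177 × 10⁻¹⁹ J/eV) = 8.7194958e-18 J
f = E/h = 8.7194958e-18 J / (6.62607 × 10⁻³⁴ J·s) = 1.31594e+16 Hz

This energy equals the ionization energy from the n = 2 state of Be³⁺.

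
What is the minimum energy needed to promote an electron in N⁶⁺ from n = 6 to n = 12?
13.889 eV

The energy levels of a hydrogen-like atom are E_n = -13.6057 Z² eV / n².

Energy at n = 6: E_6 = -13.6057 × 7² / 6² = -18.518869 eV
Energy at n = 12: E_12 = -13.6057 × 7² / 12² = -4.629717 eV

The excitation energy is the difference:
ΔE = E_12 - E_6
ΔE = -4.629717 - (-18.518869)
ΔE = 13.889 eV

Since this is positive, energy must be absorbed (photon absorption).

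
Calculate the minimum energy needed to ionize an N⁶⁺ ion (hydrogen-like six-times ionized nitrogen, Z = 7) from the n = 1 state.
666.679300 eV

The ionization energy is the energy needed to remove the electron completely (n → ∞).

For a hydrogen-like ion with Z = 7, E_n = -13.6057 Z² / n² eV.

At n = 1: E_1 = -13.6057 × 7² / 1² = -666.679300000 eV
At n = ∞: E_∞ = 0 eV

Ionization energy = E_∞ - E_1 = 0 - (-666.679300000) = 666.679300000 eV
Ionization energy ≈ 666.679300 eV

This is also called the binding energy of the electron in state n = 1.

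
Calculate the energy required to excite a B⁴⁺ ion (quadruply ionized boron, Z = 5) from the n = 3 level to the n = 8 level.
32.4789 eV

The energy levels of a hydrogen-like atom are E_n = -13.6057 Z² eV / n².

Energy at n = 3: E_3 = -13.6057 × 5² / 3² = -37.7936111 eV
Energy at n = 8: E_8 = -13.6057 × 5² / 8² = -5.3147266 eV

The excitation energy is the difference:
ΔE = E_8 - E_3
ΔE = -5.3147266 - (-37.7936111)
ΔE = 32.4789 eV

Since this is positive, energy must be absorbed (photon absorption).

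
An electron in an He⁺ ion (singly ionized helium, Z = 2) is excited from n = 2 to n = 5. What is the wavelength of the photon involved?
108.484 nm

First, find the transition energy using E_n = -13.6057 Z² / n² eV:
E_2 = -13.6057 × 2² / 2² = -13.605700 eV
E_5 = -13.6057 × 2² / 5² = -2.176912 eV

Photon energy: |ΔE| = |E_5 - E_2| = 11.428788 eV

Convert to wavelength using E = hc/λ with hc = 1239.84 eV·nm:
λ = hc/E = 1239.84 eV·nm / 11.428788 eV
λ = 108.484 nm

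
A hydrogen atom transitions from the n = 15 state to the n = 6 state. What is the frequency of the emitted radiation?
7.676e+13 Hz

First, find the transition energy:
E_15 = -13.6057 / 15² = -0.0604698 eV
E_6 = -13.6057 / 6² = -0.3779361 eV
|ΔE| = |E_6 - E_15| = 0.3174663 eV

Convert to Joules: E = 0.3174663 eV × (1.602177 × 10⁻¹⁹ J/eV) = 5.08637e-20 J

Using E = hf:
f = E/h = 5.08637e-20 J / (6.62607 × 10⁻³⁴ J·s)
f = 7.676e+13 Hz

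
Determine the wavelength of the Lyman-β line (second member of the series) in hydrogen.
102.517 nm

The lines of a series are numbered from the longest wavelength (smallest ΔE) outward; the second line is the transition from n = n_f + 2 to n_f.
The Lyman series has all transitions ending at n_f = 1.

For H, the second line (β-line) is the jump from n = 3 to n = 1:
E_3 = -13.6057 / 3² = -1.511744 eV
E_1 = -13.6057 / 1² = -13.605700 eV
ΔE = E_3 - E_1 = 12.093956 eV

λ = hc/E = 1239.84 eV·nm / 12.093956 eV
λ = 102.517 nm

This is the β-line of the Lyman series in H.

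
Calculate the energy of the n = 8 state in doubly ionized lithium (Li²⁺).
-1.91330 eV

For hydrogen-like ions, the energy levels scale with Z²:
E_n = -13.6057 Z² / n² eV

For Li²⁺ (Z = 3) at n = 8:
E_8 = -13.6057 × 3² / 8²
E_8 = -13.6057 × 9 / 64
E_8 = -122.4513 / 64
E_8 = -1.91330 eV

The energy is 9 times more negative than hydrogen at the same n due to the stronger nuclear charge.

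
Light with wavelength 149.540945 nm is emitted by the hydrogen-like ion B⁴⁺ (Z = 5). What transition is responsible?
n = 8 → n = 5

First, find the photon energy from the wavelength (hc = 1239.84 eV·nm):
E = hc/λ = 1239.84 eV·nm / 149.540945 nm = 8.2909734 eV

The energy levels of B⁴⁺ satisfy E_n = -13.6057 × 5² / n² eV, so an emission n_i → n_f releases
ΔE = 13.6057 × 5² × (1/n_f² − 1/n_i²) eV.

Setting ΔE equal to the photon energy:
1/n_f² − 1/n_i² = 8.2909734 / (13.6057 × 5²) = 0.024375000

Since 1/n_i² must be positive, we need 1/n_f² > 0.024375000, i.e. n_f ≤ 6. For each allowed n_f, solve n_i = (1/n_f² − 0.024375000)^(−1/2) and check whether it is a whole number:
  n_f = 1: 1/n_i² = 1.000000000 − 0.024375000 = 0.975625000 → n_i = 1.012  (not an integer) ✗
  n_f = 2: 1/n_i² = 0.250000000 − 0.024375000 = 0.225625000 → n_i = 2.105  (not an integer) ✗
  n_f = 3: 1/n_i² = 0.111111111 − 0.024375000 = 0.086736111 → n_i = 3.395  (not an integer) ✗
  n_f = 4: 1/n_i² = 0.062500000 − 0.024375000 = 0.038125000 → n_i = 5.121  (not an integer) ✗
  n_f = 5: 1/n_i² = 0.040000000 − 0.024375000 = 0.015625000 → n_i = 8.000  → integer, n_i = 8 ✓
  n_f = 6: 1/n_i² = 0.027777778 − 0.024375000 = 0.003402778 → n_i = 17.143  (not an integer) ✗

Only n_f = 5 gives an integer upper level, n_i = 8.

The transition is from n = 8 to n = 5 (emission).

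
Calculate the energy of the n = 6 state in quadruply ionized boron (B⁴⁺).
-9.4484 eV

For hydrogen-like ions, the energy levels scale with Z²:
E_n = -13.6057 Z² / n² eV

For B⁴⁺ (Z = 5) at n = 6:
E_6 = -13.6057 × 5² / 6²
E_6 = -13.6057 × 25 / 36
E_6 = -340.1425 / 36
E_6 = -9.4484 eV

The energy is 25 times more negative than hydrogen at the same n due to the stronger nuclear charge.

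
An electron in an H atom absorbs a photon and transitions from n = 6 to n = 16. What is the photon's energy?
0.324789 eV

The energy levels of a hydrogen-like atom are E_n = -13.6057 eV / n².

Energy at n = 6: E_6 = -13.6057 / 6² = -0.377936111 eV
Energy at n = 16: E_16 = -13.6057 / 16² = -0.053147266 eV

The excitation energy is the difference:
ΔE = E_16 - E_6
ΔE = -0.053147266 - (-0.377936111)
ΔE = 0.324789 eV

Since this is positive, energy must be absorbed (photon absorption).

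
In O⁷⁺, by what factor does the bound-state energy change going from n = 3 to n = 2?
2.25

Using E_n = -13.6057 Z² / n² eV with Z = 8:

E_2 = -13.6057 × 8² / 2² = -870.7648 / 4 = -217.69120000 eV
E_3 = -13.6057 × 8² / 3² = -870.7648 / 9 = -96.75164444 eV

The ratio is:
E_2/E_3 = (-217.69120000) / (-96.75164444)
E_2/E_3 = (-870.7648/4) / (-870.7648/9)
E_2/E_3 = 9/4
E_2/E_3 = 2.25
(Note: the Z² factors cancel in the ratio.)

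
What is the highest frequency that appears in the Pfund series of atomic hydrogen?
1.31594e+14 Hz

The series limit corresponds to the transition from n = ∞ to n = 5.
This is the highest energy (shortest wavelength) transition in the Pfund series.

E_∞ = 0 eV
E_5 = -13.6057 / 5² = -0.544228000 eV

Energy at series limit:
ΔE = E_∞ - E_5 = 0 - (-0.544228000) = 0.544228000 eV
E = 0.544228000 eV × (1.602177 × 10⁻¹⁹ J/eV) = 8.7194958e-20 J
f = E/h = 8.7194958e-20 J / (6.62607 × 10⁻³⁴ J·s) = 1.31594e+14 Hz

This energy equals the ionization energy from the n = 5 state of hydrogen.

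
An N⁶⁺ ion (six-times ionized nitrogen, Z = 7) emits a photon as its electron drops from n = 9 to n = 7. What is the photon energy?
5.375 eV

The energy levels are E_n = -13.6057 Z² eV / n².

Energy at n = 9: E_9 = -13.6057 × 7² / 9² = -8.230609 eV
Energy at n = 7: E_7 = -13.6057 × 7² / 7² = -13.605700 eV

For emission (electron falling to lower state), the photon energy is:
E_photon = E_9 - E_7 = |-8.230609 - (-13.605700)|
E_photon = 5.375 eV

This energy is carried away by the emitted photon.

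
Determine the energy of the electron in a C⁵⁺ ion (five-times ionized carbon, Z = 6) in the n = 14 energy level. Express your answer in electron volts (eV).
-2.50 eV

The energy levels of a hydrogen-like atom are given by:
E_n = -13.6057 Z² / n² eV  (with Z = 6 for C⁵⁺)

For n = 14:
E_14 = -13.6057 × 6² / 14²
E_14 = -13.6057 × 36 / 196
E_14 = -2.50 eV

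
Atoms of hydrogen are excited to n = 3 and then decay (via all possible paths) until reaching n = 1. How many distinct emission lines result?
3

The electron can occupy levels n = 1, 2, ..., 3 during de-excitation — that is m = 3 - 1 + 1 = 3 distinct levels.

The number of distinct spectral lines equals the number of ways to choose 2 of these m levels (each pair gives one possible emission transition):

Number of lines = m(m-1)/2 = 3×2/2 = 3

These correspond to all possible transitions between the 3 levels:
3 → 2, 3 → 1, 2 → 1

Each transition produces a photon with a unique energy (and thus wavelength). This count does not depend on Z.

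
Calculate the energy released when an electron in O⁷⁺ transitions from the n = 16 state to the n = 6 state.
20.786486 eV

The energy levels are E_n = -13.6057 Z² eV / n².

Energy at n = 16: E_16 = -13.6057 × 8² / 16² = -3.401425000 eV
Energy at n = 6: E_6 = -13.6057 × 8² / 6² = -24.187911111 eV

For emission (electron falling to lower state), the photon energy is:
E_photon = E_16 - E_6 = |-3.401425000 - (-24.187911111)|
E_photon = 20.786486 eV

This energy is carried away by the emitted photon.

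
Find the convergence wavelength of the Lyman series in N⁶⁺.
1.85972 nm

The series limit corresponds to the transition from n = ∞ to n = 1.
This is the highest energy (shortest wavelength) transition in the Lyman series.

E_∞ = 0 eV
E_1 = -13.6057 × 7² / 1² = -666.6793000 eV

Energy at series limit:
ΔE = E_∞ - E_1 = 0 - (-666.6793000) = 666.6793000 eV
λ = hc/E = 1239.84 eV·nm / 666.6793000 eV = 1.85972 nm

This energy equals the ionization energy from the n = 1 state of N⁶⁺.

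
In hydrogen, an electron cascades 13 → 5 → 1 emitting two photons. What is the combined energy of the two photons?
13.5252 eV

The energy levels of hydrogen are E_n = -13.6057 / n² eV.

First transition (13 → 5):
ΔE₁ = |E_5 - E_13|
ΔE₁ = |-0.5442280000 - (-0.0805071006)| = 0.4637209 eV

Second transition (5 → 1):
ΔE₂ = |E_1 - E_5|
ΔE₂ = |-13.6057000000 - (-0.5442280000)| = 13.0614720 eV

Total energy released:
E_total = ΔE₁ + ΔE₂ = 0.4637209 + 13.0614720 = 13.5252 eV

Note: This equals the direct transition 13 → 1: 13.5252 eV ✓
Energy is conserved regardless of the path taken.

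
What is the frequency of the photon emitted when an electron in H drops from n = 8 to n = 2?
7.71e+14 Hz

First, find the transition energy:
E_8 = -13.6057 / 8² = -0.21259 eV
E_2 = -13.6057 / 2² = -3.40143 eV
|ΔE| = |E_2 - E_8| = 3.18884 eV

Convert to Joules: E = 3.18884 eV × (1.602177 × 10⁻¹⁹ J/eV) = 5.1091e-19 J

Using E = hf:
f = E/h = 5.1091e-19 J / (6.62607 × 10⁻³⁴ J·s)
f = 7.71e+14 Hz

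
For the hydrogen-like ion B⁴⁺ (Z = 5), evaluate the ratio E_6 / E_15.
6.2500

Using E_n = -13.6057 Z² / n² eV with Z = 5:

E_6 = -13.6057 × 5² / 6² = -340.1425 / 36 = -9.4484027778 eV
E_15 = -13.6057 × 5² / 15² = -340.1425 / 225 = -1.5117444444 eV

The ratio is:
E_6/E_15 = (-9.4484027778) / (-1.5117444444)
E_6/E_15 = (-340.1425/36) / (-340.1425/225)
E_6/E_15 = 225/36
E_6/E_15 = 6.2500
(Note: the Z² factors cancel in the ratio.)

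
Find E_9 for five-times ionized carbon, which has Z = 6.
-6.0470 eV

For hydrogen-like ions, the energy levels scale with Z²:
E_n = -13.6057 Z² / n² eV

For C⁵⁺ (Z = 6) at n = 9:
E_9 = -13.6057 × 6² / 9²
E_9 = -13.6057 × 36 / 81
E_9 = -489.8052 / 81
E_9 = -6.0470 eV

The energy is 36 times more negative than hydrogen at the same n due to the stronger nuclear charge.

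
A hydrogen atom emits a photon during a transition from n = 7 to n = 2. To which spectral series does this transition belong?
Balmer series

The spectral series in hydrogen are named based on the final (lower) energy level:
- Lyman series: n_final = 1 (ultraviolet)
- Balmer series: n_final = 2 (visible/near-UV)
- Paschen series: n_final = 3 (infrared)
- Brackett series: n_final = 4 (infrared)
- Pfund series: n_final = 5 (far infrared)

Since this transition ends at n = 2, it belongs to the Balmer series.

For reference, this 7 → 2 line has photon energy
ΔE = 13.6057 eV × (1/2² - 1/7²) = 3.123758 eV,
corresponding to wavelength λ = hc/ΔE = 1239.84 eV·nm / 3.123758 eV = 396.91 nm in the visible/near-UV region.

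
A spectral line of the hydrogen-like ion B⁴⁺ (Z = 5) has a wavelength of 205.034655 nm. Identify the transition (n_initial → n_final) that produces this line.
n = 10 → n = 6

First, find the photon energy from the wavelength (hc = 1239.84 eV·nm):
E = hc/λ = 1239.84 eV·nm / 205.034655 nm = 6.0469778 eV

The energy levels of B⁴⁺ satisfy E_n = -13.6057 × 5² / n² eV, so an emission n_i → n_f releases
ΔE = 13.6057 × 5² × (1/n_f² − 1/n_i²) eV.

Setting ΔE equal to the photon energy:
1/n_f² − 1/n_i² = 6.0469778 / (13.6057 × 5²) = 0.017777778

Since 1/n_i² must be positive, we need 1/n_f² > 0.017777778, i.e. n_f ≤ 7. For each allowed n_f, solve n_i = (1/n_f² − 0.017777778)^(−1/2) and check whether it is a whole number:
  n_f = 1: 1/n_i² = 1.000000000 − 0.017777778 = 0.982222222 → n_i = 1.009  (not an integer) ✗
  n_f = 2: 1/n_i² = 0.250000000 − 0.017777778 = 0.232222222 → n_i = 2.075  (not an integer) ✗
  n_f = 3: 1/n_i² = 0.111111111 − 0.017777778 = 0.093333333 → n_i = 3.273  (not an integer) ✗
  n_f = 4: 1/n_i² = 0.062500000 − 0.017777778 = 0.044722222 → n_i = 4.729  (not an integer) ✗
  n_f = 5: 1/n_i² = 0.040000000 − 0.017777778 = 0.022222222 → n_i = 6.708  (not an integer) ✗
  n_f = 6: 1/n_i² = 0.027777778 − 0.017777778 = 0.010000000 → n_i = 10.000  → integer, n_i = 10 ✓
  n_f = 7: 1/n_i² = 0.020408163 − 0.017777778 = 0.002630385 → n_i = 19.498  (not an integer) ✗

Only n_f = 6 gives an integer upper level, n_i = 10.

The transition is from n = 10 to n = 6 (emission).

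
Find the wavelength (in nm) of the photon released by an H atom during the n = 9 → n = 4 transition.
1816.922 nm

First, find the transition energy using E_n = -13.6057 / n² eV:
E_9 = -13.6057 / 9² = -0.167971605 eV
E_4 = -13.6057 / 4² = -0.850356250 eV

Photon energy: |ΔE| = |E_4 - E_9| = 0.682384645 eV

Convert to wavelength using E = hc/λ with hc = 1239.84 eV·nm:
λ = hc/E = 1239.84 eV·nm / 0.682384645 eV
λ = 1816.922 nm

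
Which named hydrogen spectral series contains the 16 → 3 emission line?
Paschen series

The spectral series in hydrogen are named based on the final (lower) energy level:
- Lyman series: n_final = 1 (ultraviolet)
- Balmer series: n_final = 2 (visible/near-UV)
- Paschen series: n_final = 3 (infrared)
- Brackett series: n_final = 4 (infrared)
- Pfund series: n_final = 5 (far infrared)

Since this transition ends at n = 3, it belongs to the Paschen series.

For reference, this 16 → 3 line has photon energy
ΔE = 13.6057 eV × (1/3² - 1/16²) = 1.458597179 eV,
corresponding to wavelength λ = hc/ΔE = 1239.84 eV·nm / 1.458597179 eV = 850.02221 nm in the infrared region.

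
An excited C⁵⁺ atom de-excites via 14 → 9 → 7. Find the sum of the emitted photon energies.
7.497018 eV

The energy levels of C⁵⁺ are E_n = -13.6057 × 6² / n² eV.

First transition (14 → 9):
ΔE₁ = |E_9 - E_14|
ΔE₁ = |-6.046977777778 - (-2.499006122449)| = 3.547971655 eV

Second transition (9 → 7):
ΔE₂ = |E_7 - E_9|
ΔE₂ = |-9.996024489796 - (-6.046977777778)| = 3.949046712 eV

Total energy released:
E_total = ΔE₁ + ΔE₂ = 3.547971655 + 3.949046712 = 7.497018 eV

Note: This equals the direct transition 14 → 7: 7.497018 eV ✓
Energy is conserved regardless of the path taken.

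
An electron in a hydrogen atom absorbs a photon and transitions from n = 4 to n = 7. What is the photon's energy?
0.57 eV

The energy levels of a hydrogen-like atom are E_n = -13.6057 eV / n².

Energy at n = 4: E_4 = -13.6057 / 4² = -0.85036 eV
Energy at n = 7: E_7 = -13.6057 / 7² = -0.27767 eV

The excitation energy is the difference:
ΔE = E_7 - E_4
ΔE = -0.27767 - (-0.85036)
ΔE = 0.57 eV

Since this is positive, energy must be absorbed (photon absorption).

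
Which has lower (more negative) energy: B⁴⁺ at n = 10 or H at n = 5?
B⁴⁺ at n = 10 (E = -3.401 eV)

Using E_n = -13.6057 Z² / n² eV:

B⁴⁺ (Z = 5) at n = 10:
E = -13.6057 × 5² / 10² = -13.6057 × 25 / 100 = -3.401425 eV

H (Z = 1) at n = 5:
E = -13.6057 × 1² / 5² = -13.6057 × 1 / 25 = -0.544228 eV

Since -3.401425 eV < -0.544228 eV,
B⁴⁺ at n = 10 is more tightly bound (requires more energy to ionize).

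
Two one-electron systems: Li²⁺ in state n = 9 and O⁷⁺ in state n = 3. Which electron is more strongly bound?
O⁷⁺ at n = 3 (E = -96.75164 eV)

Using E_n = -13.6057 Z² / n² eV:

Li²⁺ (Z = 3) at n = 9:
E = -13.6057 × 3² / 9² = -13.6057 × 9 / 81 = -1.51174444 eV

O⁷⁺ (Z = 8) at n = 3:
E = -13.6057 × 8² / 3² = -13.6057 × 64 / 9 = -96.75164444 eV

Since -96.75164444 eV < -1.51174444 eV,
O⁷⁺ at n = 3 is more tightly bound (requires more energy to ionize).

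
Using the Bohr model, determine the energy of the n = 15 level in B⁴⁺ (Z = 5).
-1.51174 eV

For hydrogen-like ions, the energy levels scale with Z²:
E_n = -13.6057 Z² / n² eV

For B⁴⁺ (Z = 5) at n = 15:
E_15 = -13.6057 × 5² / 15²
E_15 = -13.6057 × 25 / 225
E_15 = -340.1425 / 225
E_15 = -1.51174 eV

The energy is 25 times more negative than hydrogen at the same n due to the stronger nuclear charge.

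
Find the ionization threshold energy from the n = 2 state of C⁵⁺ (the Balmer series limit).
122.45130 eV

The series limit corresponds to the transition from n = ∞ to n = 2.
This is the highest energy (shortest wavelength) transition in the Balmer series.

E_∞ = 0 eV
E_2 = -13.6057 × 6² / 2² = -122.45130 eV

Energy at series limit:
ΔE = E_∞ - E_2 = 0 - (-122.45130) = 122.45130 eV

This energy equals the ionization energy from the n = 2 state of C⁵⁺.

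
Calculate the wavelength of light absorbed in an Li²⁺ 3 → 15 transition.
94.923 nm

First, find the transition energy using E_n = -13.6057 Z² / n² eV:
E_3 = -13.6057 × 3² / 3² = -13.60570 eV
E_15 = -13.6057 × 3² / 15² = -0.54423 eV

Photon energy: |ΔE| = |E_15 - E_3| = 13.06147 eV

Convert to wavelength using E = hc/λ with hc = 1239.84 eV·nm:
λ = hc/E = 1239.84 eV·nm / 13.06147 eV
λ = 94.923 nm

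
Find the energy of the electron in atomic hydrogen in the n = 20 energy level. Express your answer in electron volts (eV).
-0.0340 eV

The energy levels of a hydrogen-like atom are given by:
E_n = -13.6057 eV / n²

For n = 20:
E_20 = -13.6057 eV / 20²
E_20 = -13.6057 eV / 400
E_20 = -0.0340 eV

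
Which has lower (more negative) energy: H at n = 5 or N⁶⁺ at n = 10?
N⁶⁺ at n = 10 (E = -6.667 eV)

Using E_n = -13.6057 Z² / n² eV:

H (Z = 1) at n = 5:
E = -13.6057 × 1² / 5² = -13.6057 × 1 / 25 = -0.544228 eV

N⁶⁺ (Z = 7) at n = 10:
E = -13.6057 × 7² / 10² = -13.6057 × 49 / 100 = -6.666793 eV

Since -6.666793 eV < -0.544228 eV,
N⁶⁺ at n = 10 is more tightly bound (requires more energy to ionize).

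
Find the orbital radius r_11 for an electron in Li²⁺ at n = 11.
2.1343 nm (or 21.3435 Å)

The Bohr radius formula is:
r_n = n² a₀ / Z

where a₀ = 0.0529177 nm is the Bohr radius.

For Li²⁺ (Z = 3) at n = 11:
r_11 = 11² × 0.0529177 nm / 3
r_11 = 121 × 0.0529177 nm / 3
r_11 = 6.40304 nm / 3
r_11 = 2.1343 nm

The electron orbits at approximately 2.1343 nm from the nucleus.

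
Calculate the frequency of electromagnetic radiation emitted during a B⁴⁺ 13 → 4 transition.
4.654e+15 Hz

First, find the transition energy:
E_13 = -13.6057 × 5² / 13² = -2.01267751 eV
E_4 = -13.6057 × 5² / 4² = -21.25890625 eV
|ΔE| = |E_4 - E_13| = 19.24622874 eV

Convert to Joules: E = 19.24622874 eV × (1.602177 × 10⁻¹⁹ J/eV) = 3.08359e-18 J

Using E = hf:
f = E/h = 3.08359e-18 J / (6.62607 × 10⁻³⁴ J·s)
f = 4.654e+15 Hz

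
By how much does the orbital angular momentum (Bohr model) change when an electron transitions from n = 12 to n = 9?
3.16372e-34 J·s (or 3ℏ)

In the Bohr model, L_n = nℏ where ℏ = 1.0545718e-34 J·s.

L_12 = 12ℏ = 1.2654862e-33 J·s
L_9 = 9ℏ = 9.4911462e-34 J·s

ΔL = L_12 - L_9 = (12 - 9)ℏ = 3ℏ
ΔL = 3 × 1.0545718e-34 J·s = 3.16372e-34 J·s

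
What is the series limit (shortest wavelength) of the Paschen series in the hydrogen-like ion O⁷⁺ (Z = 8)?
12.81 nm

The series limit corresponds to the transition from n = ∞ to n = 3.
This is the highest energy (shortest wavelength) transition in the Paschen series.

E_∞ = 0 eV
E_3 = -13.6057 × 8² / 3² = -96.7516 eV

Energy at series limit:
ΔE = E_∞ - E_3 = 0 - (-96.7516) = 96.7516 eV
λ = hc/E = 1239.84 eV·nm / 96.7516 eV = 12.81 nm

This energy equals the ionization energy from the n = 3 state of O⁷⁺.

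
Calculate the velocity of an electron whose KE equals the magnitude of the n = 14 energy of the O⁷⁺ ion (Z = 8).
1.25011e+06 m/s (or 0.42% of c)

The binding energy at n = 14 for O⁷⁺ is:
E_14 = -13.6057 × 8²/14² = -4.44267755 eV
|E_14| = 4.44267755 eV

Convert to Joules:
KE = 4.44267755 eV × (1.602177 × 10⁻¹⁹ J/eV) = 7.1179558e-19 J

Using KE = ½mv²:
v = √(2·KE/m_e)
v = √(2 × 7.1179558e-19 J / 9.10938 × 10⁻³¹ kg)
v = 1.25011e+06 m/s

This is approximately 0.42% the speed of light.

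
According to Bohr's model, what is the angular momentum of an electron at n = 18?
1.898e-33 J·s (or 18ℏ)

In the Bohr model, angular momentum is quantized:
L = nℏ

where ℏ = h/(2π) = 1.05457e-34 J·s

For n = 18:
L = 18 × 1.05457e-34 J·s
L = 1.898e-33 J·s

This can also be written as L = 18ℏ.
The angular momentum is an integer multiple of the reduced Planck constant.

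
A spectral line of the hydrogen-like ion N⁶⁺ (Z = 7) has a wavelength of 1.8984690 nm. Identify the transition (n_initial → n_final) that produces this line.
n = 7 → n = 1

First, find the photon energy from the wavelength (hc = 1239.84 eV·nm):
E = hc/λ = 1239.84 eV·nm / 1.8984690 nm = 653.07361 eV

The energy levels of N⁶⁺ satisfy E_n = -13.6057 × 7² / n² eV, so an emission n_i → n_f releases
ΔE = 13.6057 × 7² × (1/n_f² − 1/n_i²) eV.

Setting ΔE equal to the photon energy:
1/n_f² − 1/n_i² = 653.07361 / (13.6057 × 7²) = 0.97959185

Since 1/n_i² must be positive, we need 1/n_f² > 0.97959185, i.e. n_f ≤ 1. For each allowed n_f, solve n_i = (1/n_f² − 0.97959185)^(−1/2) and check whether it is a whole number:
  n_f = 1: 1/n_i² = 1.00000000 − 0.97959185 = 0.02040815 → n_i = 7.000  → integer, n_i = 7 ✓

Only n_f = 1 gives an integer upper level, n_i = 7.

The transition is from n = 7 to n = 1 (emission).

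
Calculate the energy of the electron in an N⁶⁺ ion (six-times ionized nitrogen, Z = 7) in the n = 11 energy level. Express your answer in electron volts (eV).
-5.509746 eV

The energy levels of a hydrogen-like atom are given by:
E_n = -13.6057 Z² / n² eV  (with Z = 7 for N⁶⁺)

For n = 11:
E_11 = -13.6057 × 7² / 11²
E_11 = -13.6057 × 49 / 121
E_11 = -5.509746 eV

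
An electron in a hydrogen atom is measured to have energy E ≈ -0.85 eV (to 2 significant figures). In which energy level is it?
n = 4

The exact energy levels follow E_n = -13.6057 eV / n².

The measured value (-0.85 eV) is reported to only 2 significant figures, so we must test candidate n values and see which one matches to that precision.

Candidate energies:
  n = 2:  E = -13.6057/2² = -3.40143 eV
  n = 3:  E = -13.6057/3² = -1.51174 eV
  n = 4:  E = -13.6057/4² = -0.85036 eV  ← matches
  n = 5:  E = -13.6057/5² = -0.54423 eV
  n = 6:  E = -13.6057/6² = -0.37794 eV

Checking against the measurement of -0.85 eV (2 sig figs), only n = 4 agrees:
E_4 = -0.85036 eV, which rounds to -0.85 eV ✓

Therefore n = 4.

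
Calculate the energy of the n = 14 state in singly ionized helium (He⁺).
-0.28 eV

For hydrogen-like ions, the energy levels scale with Z²:
E_n = -13.6057 Z² / n² eV

For He⁺ (Z = 2) at n = 14:
E_14 = -13.6057 × 2² / 14²
E_14 = -13.6057 × 4 / 196
E_14 = -54.4228 / 196
E_14 = -0.28 eV

The energy is 4 times more negative than hydrogen at the same n due to the stronger nuclear charge.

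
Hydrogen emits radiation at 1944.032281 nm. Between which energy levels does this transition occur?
n = 8 → n = 4

First, find the photon energy from the wavelength (hc = 1239.84 eV·nm):
E = hc/λ = 1239.84 eV·nm / 1944.032281 nm = 0.63776719 eV

The energy levels of hydrogen satisfy E_n = -13.6057 / n² eV, so an emission n_i → n_f releases
ΔE = 13.6057 × (1/n_f² − 1/n_i²) eV.

Setting ΔE equal to the photon energy:
1/n_f² − 1/n_i² = 0.63776719 / 13.6057 = 0.046875000

Since 1/n_i² must be positive, we need 1/n_f² > 0.046875000, i.e. n_f ≤ 4. For each allowed n_f, solve n_i = (1/n_f² − 0.046875000)^(−1/2) and check whether it is a whole number:
  n_f = 1: 1/n_i² = 1.000000000 − 0.046875000 = 0.953125000 → n_i = 1.024  (not an integer) ✗
  n_f = 2: 1/n_i² = 0.250000000 − 0.046875000 = 0.203125000 → n_i = 2.219  (not an integer) ✗
  n_f = 3: 1/n_i² = 0.111111111 − 0.046875000 = 0.064236111 → n_i = 3.946  (not an integer) ✗
  n_f = 4: 1/n_i² = 0.062500000 − 0.046875000 = 0.015625000 → n_i = 8.000  → integer, n_i = 8 ✓

Only n_f = 4 gives an integer upper level, n_i = 8.

The transition is from n = 8 to n = 4 (emission).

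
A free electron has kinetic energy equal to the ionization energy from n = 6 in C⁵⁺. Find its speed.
2.1877e+06 m/s (or 0.73% of c)

The binding energy at n = 6 for C⁵⁺ is:
E_6 = -13.6057 × 6²/6² = -13.605700 eV
|E_6| = 13.605700 eV

Convert to Joules:
KE = 13.605700 eV × (1.602177 × 10⁻¹⁹ J/eV) = 2.179874e-18 J

Using KE = ½mv²:
v = √(2·KE/m_e)
v = √(2 × 2.179874e-18 J / 9.10938 × 10⁻³¹ kg)
v = 2.1877e+06 m/s

This is approximately 0.73% the speed of light.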